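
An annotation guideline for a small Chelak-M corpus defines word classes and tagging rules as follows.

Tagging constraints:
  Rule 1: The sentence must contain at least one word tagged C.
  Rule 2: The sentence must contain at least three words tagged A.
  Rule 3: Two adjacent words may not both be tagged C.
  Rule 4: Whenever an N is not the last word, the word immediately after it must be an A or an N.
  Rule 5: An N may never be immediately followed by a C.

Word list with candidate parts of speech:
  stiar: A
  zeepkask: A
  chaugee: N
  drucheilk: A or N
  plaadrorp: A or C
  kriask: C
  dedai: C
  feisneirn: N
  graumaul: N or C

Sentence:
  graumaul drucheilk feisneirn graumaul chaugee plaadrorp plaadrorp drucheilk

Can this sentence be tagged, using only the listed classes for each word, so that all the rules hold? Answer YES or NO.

Candidates per position — 1:graumaul {N,C}; 2:drucheilk {A,N}; 3:feisneirn {N}; 4:graumaul {N,C}; 5:chaugee {N}; 6:plaadrorp {A,C}; 7:plaadrorp {A,C}; 8:drucheilk {A,N}.
One satisfying assignment: C A N N N A C A.
Rule-by-rule: rule 1 satisfied; rule 2 satisfied; rule 3 satisfied; rule 4 satisfied; rule 5 satisfied.

YES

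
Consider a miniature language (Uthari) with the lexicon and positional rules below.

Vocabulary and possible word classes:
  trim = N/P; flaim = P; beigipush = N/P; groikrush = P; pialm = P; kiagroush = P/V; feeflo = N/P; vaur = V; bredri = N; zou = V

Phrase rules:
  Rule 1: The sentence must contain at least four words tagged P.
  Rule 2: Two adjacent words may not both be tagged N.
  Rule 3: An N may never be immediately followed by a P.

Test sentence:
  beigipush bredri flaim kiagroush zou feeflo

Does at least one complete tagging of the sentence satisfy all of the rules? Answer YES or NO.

Candidates per position — 1:beigipush {N,P}; 2:bredri {N}; 3:flaim {P}; 4:kiagroush {P,V}; 5:zou {V}; 6:feeflo {N,P}.
Rule 3 cannot be satisfied by any choice of tags from the lexicon.
So there is no consistent tagging.

NO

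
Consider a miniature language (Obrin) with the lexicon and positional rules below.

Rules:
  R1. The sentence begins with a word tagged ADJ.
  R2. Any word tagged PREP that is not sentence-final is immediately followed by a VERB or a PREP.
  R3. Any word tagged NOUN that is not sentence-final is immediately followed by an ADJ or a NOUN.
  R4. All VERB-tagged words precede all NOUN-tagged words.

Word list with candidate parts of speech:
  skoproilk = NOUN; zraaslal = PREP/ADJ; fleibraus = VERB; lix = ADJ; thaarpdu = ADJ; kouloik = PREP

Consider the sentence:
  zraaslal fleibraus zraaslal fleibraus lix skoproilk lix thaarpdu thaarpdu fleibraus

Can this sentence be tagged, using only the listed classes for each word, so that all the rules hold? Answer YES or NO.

NO

Candidates per position — 1:zraaslal {PREP,ADJ}; 2:fleibraus {VERB}; 3:zraaslal {PREP,ADJ}; 4:fleibraus {VERB}; 5:lix {ADJ}; 6:skoproilk {NOUN}; 7:lix {ADJ}; 8:thaarpdu {ADJ}; 9:thaarpdu {ADJ}; 10:fleibraus {VERB}.
Rule 4 cannot be satisfied by any choice of tags from the lexicon.
So there is no consistent tagging.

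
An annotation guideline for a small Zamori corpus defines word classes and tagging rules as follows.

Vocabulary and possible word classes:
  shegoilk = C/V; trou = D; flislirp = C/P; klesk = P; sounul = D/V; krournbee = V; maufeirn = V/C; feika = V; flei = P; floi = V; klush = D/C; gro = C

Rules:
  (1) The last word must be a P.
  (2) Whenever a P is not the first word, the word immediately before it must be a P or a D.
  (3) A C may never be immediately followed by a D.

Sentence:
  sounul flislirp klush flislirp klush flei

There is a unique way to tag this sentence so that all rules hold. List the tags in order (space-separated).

D P D P D P

Candidates per position — 1:sounul {D,V}; 2:flislirp {C,P}; 3:klush {D,C}; 4:flislirp {C,P}; 5:klush {D,C}; 6:flei {P}.
Position 5: tagging it C would leave rule 2 unsatisfiable, so it must be D.
Position 4: tagging it C would leave rule 3 unsatisfiable, so it must be P.
Position 3: tagging it C would leave rule 2 unsatisfiable, so it must be D.
Position 2: tagging it C would leave rule 3 unsatisfiable, so it must be P.
Position 1: tagging it V would leave rule 2 unsatisfiable, so it must be D.
The only consistent sequence is: D P D P D P.
Check: rule 1 ok; rule 2 ok; rule 3 ok.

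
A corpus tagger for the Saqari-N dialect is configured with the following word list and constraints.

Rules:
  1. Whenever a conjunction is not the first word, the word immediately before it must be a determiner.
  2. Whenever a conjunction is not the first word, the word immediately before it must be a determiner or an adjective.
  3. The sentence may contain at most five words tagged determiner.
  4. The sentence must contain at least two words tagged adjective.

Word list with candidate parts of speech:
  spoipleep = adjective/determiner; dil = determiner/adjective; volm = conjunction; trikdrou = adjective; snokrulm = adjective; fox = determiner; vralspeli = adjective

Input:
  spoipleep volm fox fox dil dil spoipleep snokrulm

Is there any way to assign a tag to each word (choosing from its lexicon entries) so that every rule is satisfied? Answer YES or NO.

YES

Candidates per position — 1:spoipleep {adjective,determiner}; 2:volm {conjunction}; 3:fox {determiner}; 4:fox {determiner}; 5:dil {determiner,adjective}; 6:dil {determiner,adjective}; 7:spoipleep {adjective,determiner}; 8:snokrulm {adjective}.
One satisfying assignment: determiner conjunction determiner determiner adjective determiner adjective adjective.
Rule-by-rule: rule 1 satisfied; rule 2 satisfied; rule 3 satisfied; rule 4 satisfied.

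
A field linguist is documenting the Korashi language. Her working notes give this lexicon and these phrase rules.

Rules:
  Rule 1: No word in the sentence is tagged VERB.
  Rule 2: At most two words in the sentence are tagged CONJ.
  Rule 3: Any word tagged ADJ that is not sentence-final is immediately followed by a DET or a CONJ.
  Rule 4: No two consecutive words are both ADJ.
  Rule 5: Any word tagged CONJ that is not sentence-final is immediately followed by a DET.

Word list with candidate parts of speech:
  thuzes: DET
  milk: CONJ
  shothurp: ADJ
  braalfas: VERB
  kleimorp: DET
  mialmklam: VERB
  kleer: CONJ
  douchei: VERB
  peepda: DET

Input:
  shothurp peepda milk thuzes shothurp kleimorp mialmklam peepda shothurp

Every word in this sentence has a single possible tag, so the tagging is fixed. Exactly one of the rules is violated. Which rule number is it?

Fixed tagging: ADJ DET CONJ DET ADJ DET VERB DET ADJ.
Checking each rule: R1 fails, R2 ok, R3 ok, R4 ok, R5 ok.
Only rule 1 fails.

1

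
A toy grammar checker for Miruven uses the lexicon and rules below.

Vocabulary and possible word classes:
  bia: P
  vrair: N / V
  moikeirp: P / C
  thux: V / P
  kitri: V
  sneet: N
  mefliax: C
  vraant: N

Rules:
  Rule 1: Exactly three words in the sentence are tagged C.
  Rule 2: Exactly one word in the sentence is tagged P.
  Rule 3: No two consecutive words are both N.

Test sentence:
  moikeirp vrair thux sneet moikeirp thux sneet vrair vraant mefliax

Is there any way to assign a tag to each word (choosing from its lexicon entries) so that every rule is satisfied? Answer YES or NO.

Candidates per position — 1:moikeirp {P,C}; 2:vrair {N,V}; 3:thux {V,P}; 4:sneet {N}; 5:moikeirp {P,C}; 6:thux {V,P}; 7:sneet {N}; 8:vrair {N,V}; 9:vraant {N}; 10:mefliax {C}.
One satisfying assignment: C V V N C P N V N C.
Rule-by-rule: rule 1 ✓; rule 2 ✓; rule 3 ✓.

YES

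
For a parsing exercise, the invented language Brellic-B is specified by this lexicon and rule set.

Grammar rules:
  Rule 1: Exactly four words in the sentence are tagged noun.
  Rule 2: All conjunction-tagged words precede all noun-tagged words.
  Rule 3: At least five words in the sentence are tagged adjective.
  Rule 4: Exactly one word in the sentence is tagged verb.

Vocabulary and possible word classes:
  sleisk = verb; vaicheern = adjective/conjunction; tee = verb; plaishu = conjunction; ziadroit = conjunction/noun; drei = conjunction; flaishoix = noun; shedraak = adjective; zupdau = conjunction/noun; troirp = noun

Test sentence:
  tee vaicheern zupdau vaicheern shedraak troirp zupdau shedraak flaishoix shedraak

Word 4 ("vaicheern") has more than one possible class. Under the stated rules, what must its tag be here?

Candidates per position — 1:tee {verb}; 2:vaicheern {adjective,conjunction}; 3:zupdau {conjunction,noun}; 4:vaicheern {adjective,conjunction}; 5:shedraak {adjective}; 6:troirp {noun}; 7:zupdau {conjunction,noun}; 8:shedraak {adjective}; 9:flaishoix {noun}; 10:shedraak {adjective}.
Position 2: tagging it conjunction would leave rule 3 unsatisfiable, so it must be adjective.
Position 3: tagging it conjunction would leave rule 1 unsatisfiable, so it must be noun.
Position 4: tagging it conjunction would leave rule 2 unsatisfiable, so it must be adjective.
Position 7: tagging it conjunction would leave rule 1 unsatisfiable, so it must be noun.
So the tagging must be: verb adjective noun adjective adjective noun noun adjective noun adjective.
Verifying each rule — rule 1 holds; rule 2 holds; rule 3 holds; rule 4 holds.

adjective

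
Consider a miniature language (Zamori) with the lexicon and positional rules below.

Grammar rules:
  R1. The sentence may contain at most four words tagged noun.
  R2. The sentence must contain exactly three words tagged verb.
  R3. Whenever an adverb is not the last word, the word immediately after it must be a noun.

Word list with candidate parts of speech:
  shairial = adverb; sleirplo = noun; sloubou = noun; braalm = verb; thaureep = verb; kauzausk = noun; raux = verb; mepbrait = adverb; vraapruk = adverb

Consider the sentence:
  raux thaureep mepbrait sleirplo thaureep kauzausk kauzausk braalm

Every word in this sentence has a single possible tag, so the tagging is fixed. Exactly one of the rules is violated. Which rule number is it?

Fixed tagging: verb verb adverb noun verb noun noun verb.
Checking each rule: R1 ✓, R2 ✗, R3 ✓.
Only rule 2 fails.

2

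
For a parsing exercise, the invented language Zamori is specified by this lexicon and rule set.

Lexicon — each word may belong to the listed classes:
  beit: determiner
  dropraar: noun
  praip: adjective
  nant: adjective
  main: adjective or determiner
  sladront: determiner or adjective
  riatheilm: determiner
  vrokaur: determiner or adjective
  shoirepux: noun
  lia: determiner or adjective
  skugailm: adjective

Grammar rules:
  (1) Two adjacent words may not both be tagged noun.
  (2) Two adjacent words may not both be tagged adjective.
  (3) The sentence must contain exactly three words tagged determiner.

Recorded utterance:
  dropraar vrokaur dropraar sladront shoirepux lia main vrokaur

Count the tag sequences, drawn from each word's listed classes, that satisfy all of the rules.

8

Candidates per position — 1:dropraar {noun}; 2:vrokaur {determiner,adjective}; 3:dropraar {noun}; 4:sladront {determiner,adjective}; 5:shoirepux {noun}; 6:lia {determiner,adjective}; 7:main {adjective,determiner}; 8:vrokaur {determiner,adjective}.
There are 32 candidate sequences in total.
Checking each against the rules leaves 8 sequences.
Count = 8.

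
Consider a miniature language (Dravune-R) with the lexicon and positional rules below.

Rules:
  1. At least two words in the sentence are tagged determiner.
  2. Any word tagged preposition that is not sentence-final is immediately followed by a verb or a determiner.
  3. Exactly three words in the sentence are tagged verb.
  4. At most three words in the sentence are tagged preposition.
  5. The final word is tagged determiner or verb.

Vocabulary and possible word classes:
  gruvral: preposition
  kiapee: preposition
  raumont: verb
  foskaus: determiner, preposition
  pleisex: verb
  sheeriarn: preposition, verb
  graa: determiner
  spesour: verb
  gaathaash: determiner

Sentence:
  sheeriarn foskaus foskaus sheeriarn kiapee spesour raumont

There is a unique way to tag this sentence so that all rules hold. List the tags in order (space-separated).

preposition determiner determiner verb preposition verb verb

Candidates per position — 1:sheeriarn {preposition,verb}; 2:foskaus {determiner,preposition}; 3:foskaus {determiner,preposition}; 4:sheeriarn {preposition,verb}; 5:kiapee {preposition}; 6:spesour {verb}; 7:raumont {verb}.
Word 2 cannot be preposition — rule 1 would then fail for every completion. It is determiner.
Word 3 cannot be preposition — rule 1 would then fail for every completion. It is determiner.
Word 4 cannot be preposition — rule 2 would then fail for every completion. It is verb.
Word 1 cannot be verb — rule 3 would then fail for every completion. It is preposition.
That leaves exactly one tagging: preposition determiner determiner verb preposition verb verb.
Verifying each rule — rule 1 ✓; rule 2 ✓; rule 3 ✓; rule 4 ✓; rule 5 ✓.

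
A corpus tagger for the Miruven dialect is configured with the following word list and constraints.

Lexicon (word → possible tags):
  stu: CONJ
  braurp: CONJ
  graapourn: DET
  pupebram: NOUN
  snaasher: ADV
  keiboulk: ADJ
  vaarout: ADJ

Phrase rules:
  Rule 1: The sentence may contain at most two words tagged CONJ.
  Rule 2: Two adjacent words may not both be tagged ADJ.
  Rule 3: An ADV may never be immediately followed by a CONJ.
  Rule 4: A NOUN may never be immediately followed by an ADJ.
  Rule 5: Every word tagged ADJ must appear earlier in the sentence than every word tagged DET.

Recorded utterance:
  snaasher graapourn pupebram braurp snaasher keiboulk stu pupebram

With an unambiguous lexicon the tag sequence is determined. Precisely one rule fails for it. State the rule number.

Fixed tagging: ADV DET NOUN CONJ ADV ADJ CONJ NOUN.
Checking each rule: R1 ✓, R2 ✓, R3 ✓, R4 ✓, R5 ✗.
Only rule 5 fails.

5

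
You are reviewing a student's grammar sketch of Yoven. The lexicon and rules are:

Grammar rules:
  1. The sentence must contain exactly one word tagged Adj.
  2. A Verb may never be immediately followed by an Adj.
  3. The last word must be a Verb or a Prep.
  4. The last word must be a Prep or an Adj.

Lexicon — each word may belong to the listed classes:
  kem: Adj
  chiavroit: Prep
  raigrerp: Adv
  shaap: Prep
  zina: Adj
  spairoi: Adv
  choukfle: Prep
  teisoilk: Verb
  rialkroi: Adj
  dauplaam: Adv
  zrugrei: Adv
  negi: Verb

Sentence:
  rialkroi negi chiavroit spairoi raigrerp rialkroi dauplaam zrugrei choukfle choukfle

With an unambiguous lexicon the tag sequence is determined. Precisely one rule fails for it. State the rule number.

1

Fixed tagging: Adj Verb Prep Adv Adv Adj Adv Adv Prep Prep.
Applying the rules: R1 fails, R2 ok, R3 ok, R4 ok.
Only rule 1 fails.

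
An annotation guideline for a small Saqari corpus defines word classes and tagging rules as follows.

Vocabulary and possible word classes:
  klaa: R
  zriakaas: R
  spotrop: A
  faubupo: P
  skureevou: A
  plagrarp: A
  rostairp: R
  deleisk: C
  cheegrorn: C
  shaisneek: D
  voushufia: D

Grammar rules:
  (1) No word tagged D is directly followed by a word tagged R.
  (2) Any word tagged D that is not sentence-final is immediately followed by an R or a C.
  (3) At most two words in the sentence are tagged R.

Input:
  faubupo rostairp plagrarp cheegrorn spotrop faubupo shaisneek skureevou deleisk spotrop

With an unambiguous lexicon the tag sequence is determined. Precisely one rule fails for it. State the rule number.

Fixed tagging: P R A C A P D A C A.
Applying the rules: R1 holds, R2 violated, R3 holds.
Only rule 2 fails.

2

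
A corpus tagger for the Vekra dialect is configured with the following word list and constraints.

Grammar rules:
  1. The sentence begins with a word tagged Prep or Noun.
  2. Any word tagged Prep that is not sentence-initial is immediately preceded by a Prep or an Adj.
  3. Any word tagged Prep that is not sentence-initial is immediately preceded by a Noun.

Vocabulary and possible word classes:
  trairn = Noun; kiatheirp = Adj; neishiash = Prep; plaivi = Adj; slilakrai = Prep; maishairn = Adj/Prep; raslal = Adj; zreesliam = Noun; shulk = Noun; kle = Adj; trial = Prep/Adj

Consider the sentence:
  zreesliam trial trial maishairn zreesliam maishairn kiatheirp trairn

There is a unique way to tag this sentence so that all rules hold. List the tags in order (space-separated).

Candidates per position — 1:zreesliam {Noun}; 2:trial {Prep,Adj}; 3:trial {Prep,Adj}; 4:maishairn {Adj,Prep}; 5:zreesliam {Noun}; 6:maishairn {Adj,Prep}; 7:kiatheirp {Adj}; 8:trairn {Noun}.
Position 2: tagging it Prep would leave rule 2 unsatisfiable, so it must be Adj.
Position 3: tagging it Prep would leave rule 3 unsatisfiable, so it must be Adj.
Position 4: tagging it Prep would leave rule 3 unsatisfiable, so it must be Adj.
Position 6: tagging it Prep would leave rule 2 unsatisfiable, so it must be Adj.
The only consistent sequence is: Noun Adj Adj Adj Noun Adj Adj Noun.
Check: rule 1 ✓; rule 2 ✓; rule 3 ✓.

Noun Adj Adj Adj Noun Adj Adj Noun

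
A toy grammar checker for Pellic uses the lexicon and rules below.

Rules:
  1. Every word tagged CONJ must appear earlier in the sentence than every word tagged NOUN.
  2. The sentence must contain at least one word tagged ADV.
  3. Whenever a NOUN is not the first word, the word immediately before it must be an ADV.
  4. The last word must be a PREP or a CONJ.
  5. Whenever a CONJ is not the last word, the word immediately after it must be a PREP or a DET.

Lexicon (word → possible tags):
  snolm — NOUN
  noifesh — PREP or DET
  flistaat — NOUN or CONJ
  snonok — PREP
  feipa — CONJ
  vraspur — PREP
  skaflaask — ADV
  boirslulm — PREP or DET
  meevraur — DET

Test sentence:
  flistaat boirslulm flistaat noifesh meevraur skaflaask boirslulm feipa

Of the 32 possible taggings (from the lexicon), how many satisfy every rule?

Candidates per position — 1:flistaat {NOUN,CONJ}; 2:boirslulm {PREP,DET}; 3:flistaat {NOUN,CONJ}; 4:noifesh {PREP,DET}; 5:meevraur {DET}; 6:skaflaask {ADV}; 7:boirslulm {PREP,DET}; 8:feipa {CONJ}.
There are 32 candidate sequences in total.
Checking each against the rules leaves 8 sequences.
Count = 8.

8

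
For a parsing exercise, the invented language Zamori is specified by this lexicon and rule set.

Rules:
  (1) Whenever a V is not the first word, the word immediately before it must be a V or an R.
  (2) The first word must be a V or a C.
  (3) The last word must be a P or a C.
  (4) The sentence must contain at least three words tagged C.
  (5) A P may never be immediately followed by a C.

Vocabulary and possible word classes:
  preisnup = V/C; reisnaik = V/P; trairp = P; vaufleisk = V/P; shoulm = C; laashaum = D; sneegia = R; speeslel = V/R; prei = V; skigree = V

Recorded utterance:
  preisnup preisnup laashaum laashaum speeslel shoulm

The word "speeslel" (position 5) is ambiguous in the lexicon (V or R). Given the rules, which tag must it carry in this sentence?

R

Candidates per position — 1:preisnup {V,C}; 2:preisnup {V,C}; 3:laashaum {D}; 4:laashaum {D}; 5:speeslel {V,R}; 6:shoulm {C}.
Position 1: V is ruled out by rule 4; that leaves C.
Position 2: V is ruled out by rule 1; that leaves C.
Position 5: V is ruled out by rule 1; that leaves R.
So the tagging must be: C C D D R C.
Verifying each rule — rule 1 satisfied; rule 2 satisfied; rule 3 satisfied; rule 4 satisfied; rule 5 satisfied.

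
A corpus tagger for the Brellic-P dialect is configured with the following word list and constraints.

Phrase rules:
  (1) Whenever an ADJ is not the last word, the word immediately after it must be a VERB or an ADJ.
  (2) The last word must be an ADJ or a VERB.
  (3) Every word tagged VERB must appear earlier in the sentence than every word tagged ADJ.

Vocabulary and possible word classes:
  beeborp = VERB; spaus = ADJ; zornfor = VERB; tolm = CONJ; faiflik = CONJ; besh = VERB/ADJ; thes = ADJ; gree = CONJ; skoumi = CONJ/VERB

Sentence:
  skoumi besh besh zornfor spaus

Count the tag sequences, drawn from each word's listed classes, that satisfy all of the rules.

Candidates per position — 1:skoumi {CONJ,VERB}; 2:besh {VERB,ADJ}; 3:besh {VERB,ADJ}; 4:zornfor {VERB}; 5:spaus {ADJ}.
There are 8 candidate sequences in total.
The sequences that satisfy every rule: CONJ VERB VERB VERB ADJ; VERB VERB VERB VERB ADJ.
Count = 2.

2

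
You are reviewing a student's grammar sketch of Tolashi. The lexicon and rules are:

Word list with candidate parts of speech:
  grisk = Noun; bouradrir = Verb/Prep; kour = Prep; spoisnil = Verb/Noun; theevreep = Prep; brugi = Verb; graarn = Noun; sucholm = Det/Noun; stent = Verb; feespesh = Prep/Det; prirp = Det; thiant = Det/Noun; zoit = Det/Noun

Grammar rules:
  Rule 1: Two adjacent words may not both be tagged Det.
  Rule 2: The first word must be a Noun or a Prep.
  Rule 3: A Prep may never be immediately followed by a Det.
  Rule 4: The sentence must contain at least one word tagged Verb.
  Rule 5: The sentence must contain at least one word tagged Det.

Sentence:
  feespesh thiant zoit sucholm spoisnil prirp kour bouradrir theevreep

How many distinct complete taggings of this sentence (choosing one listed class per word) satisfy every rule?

Candidates per position — 1:feespesh {Prep,Det}; 2:thiant {Det,Noun}; 3:zoit {Det,Noun}; 4:sucholm {Det,Noun}; 5:spoisnil {Verb,Noun}; 6:prirp {Det}; 7:kour {Prep}; 8:bouradrir {Verb,Prep}; 9:theevreep {Prep}.
There are 64 candidate sequences in total.
Checking each against the rules leaves 9 sequences.
Count = 9.

9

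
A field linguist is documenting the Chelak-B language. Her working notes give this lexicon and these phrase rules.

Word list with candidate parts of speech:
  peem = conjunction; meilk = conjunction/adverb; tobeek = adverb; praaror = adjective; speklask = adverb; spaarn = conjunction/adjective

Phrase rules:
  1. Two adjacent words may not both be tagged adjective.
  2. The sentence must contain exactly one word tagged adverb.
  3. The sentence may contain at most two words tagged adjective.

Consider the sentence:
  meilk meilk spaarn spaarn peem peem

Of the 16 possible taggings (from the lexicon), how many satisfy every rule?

6

Candidates per position — 1:meilk {conjunction,adverb}; 2:meilk {conjunction,adverb}; 3:spaarn {conjunction,adjective}; 4:spaarn {conjunction,adjective}; 5:peem {conjunction}; 6:peem {conjunction}.
There are 16 candidate sequences in total.
Checking each against the rules leaves 6 sequences.
Count = 6.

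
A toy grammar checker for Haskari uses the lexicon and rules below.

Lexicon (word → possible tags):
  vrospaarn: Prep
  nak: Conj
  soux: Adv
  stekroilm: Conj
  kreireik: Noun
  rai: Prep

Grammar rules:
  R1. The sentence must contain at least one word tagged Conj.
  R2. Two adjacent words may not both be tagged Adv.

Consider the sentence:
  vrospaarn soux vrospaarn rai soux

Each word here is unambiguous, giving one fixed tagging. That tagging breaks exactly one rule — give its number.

Fixed tagging: Prep Adv Prep Prep Adv.
Checking each rule: R1 violated, R2 holds.
Only rule 1 fails.

1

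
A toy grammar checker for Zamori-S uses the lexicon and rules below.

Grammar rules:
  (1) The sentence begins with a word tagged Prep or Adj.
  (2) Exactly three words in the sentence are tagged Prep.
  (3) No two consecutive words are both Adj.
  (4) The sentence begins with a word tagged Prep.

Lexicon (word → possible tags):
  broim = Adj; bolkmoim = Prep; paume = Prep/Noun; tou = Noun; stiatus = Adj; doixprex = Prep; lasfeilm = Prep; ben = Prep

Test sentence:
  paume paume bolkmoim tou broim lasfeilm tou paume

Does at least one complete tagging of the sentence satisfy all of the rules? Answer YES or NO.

YES

Candidates per position — 1:paume {Prep,Noun}; 2:paume {Prep,Noun}; 3:bolkmoim {Prep}; 4:tou {Noun}; 5:broim {Adj}; 6:lasfeilm {Prep}; 7:tou {Noun}; 8:paume {Prep,Noun}.
One satisfying assignment: Prep Noun Prep Noun Adj Prep Noun Noun.
Check: rule 1 ok; rule 2 ok; rule 3 ok; rule 4 ok.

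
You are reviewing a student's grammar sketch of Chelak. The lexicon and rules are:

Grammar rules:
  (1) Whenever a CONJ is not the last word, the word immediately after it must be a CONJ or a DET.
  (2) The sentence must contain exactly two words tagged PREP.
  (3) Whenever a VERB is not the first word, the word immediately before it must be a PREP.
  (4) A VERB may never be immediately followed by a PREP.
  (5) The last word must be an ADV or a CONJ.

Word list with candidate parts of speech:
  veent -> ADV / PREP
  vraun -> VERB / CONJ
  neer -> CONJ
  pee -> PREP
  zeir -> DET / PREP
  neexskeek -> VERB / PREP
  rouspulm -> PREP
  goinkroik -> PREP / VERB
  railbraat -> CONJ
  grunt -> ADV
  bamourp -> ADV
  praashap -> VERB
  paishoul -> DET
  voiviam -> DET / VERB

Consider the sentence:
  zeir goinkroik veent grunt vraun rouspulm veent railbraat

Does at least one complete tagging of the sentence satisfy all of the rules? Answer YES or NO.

NO

Candidates per position — 1:zeir {DET,PREP}; 2:goinkroik {PREP,VERB}; 3:veent {ADV,PREP}; 4:grunt {ADV}; 5:vraun {VERB,CONJ}; 6:rouspulm {PREP}; 7:veent {ADV,PREP}; 8:railbraat {CONJ}.
Every candidate sequence violates at least one rule; no consistent tagging exists.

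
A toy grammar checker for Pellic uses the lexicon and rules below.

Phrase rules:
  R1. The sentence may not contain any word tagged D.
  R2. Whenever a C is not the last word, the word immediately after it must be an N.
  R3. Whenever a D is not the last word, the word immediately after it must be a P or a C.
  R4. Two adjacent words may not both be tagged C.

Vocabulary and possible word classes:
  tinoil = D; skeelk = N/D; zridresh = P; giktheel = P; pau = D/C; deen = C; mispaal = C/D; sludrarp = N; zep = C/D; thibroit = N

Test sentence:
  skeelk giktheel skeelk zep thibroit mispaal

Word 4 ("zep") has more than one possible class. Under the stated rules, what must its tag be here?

C

Candidates per position — 1:skeelk {N,D}; 2:giktheel {P}; 3:skeelk {N,D}; 4:zep {C,D}; 5:thibroit {N}; 6:mispaal {C,D}.
If word 1 were D, no tagging could satisfy rule 1; so word 1 is N.
If word 3 were D, no tagging could satisfy rule 1; so word 3 is N.
If word 4 were D, no tagging could satisfy rule 1; so word 4 is C.
If word 6 were D, no tagging could satisfy rule 1; so word 6 is C.
That leaves exactly one tagging: N P N C N C.
Verifying each rule — rule 1 ok; rule 2 ok; rule 3 ok; rule 4 ok.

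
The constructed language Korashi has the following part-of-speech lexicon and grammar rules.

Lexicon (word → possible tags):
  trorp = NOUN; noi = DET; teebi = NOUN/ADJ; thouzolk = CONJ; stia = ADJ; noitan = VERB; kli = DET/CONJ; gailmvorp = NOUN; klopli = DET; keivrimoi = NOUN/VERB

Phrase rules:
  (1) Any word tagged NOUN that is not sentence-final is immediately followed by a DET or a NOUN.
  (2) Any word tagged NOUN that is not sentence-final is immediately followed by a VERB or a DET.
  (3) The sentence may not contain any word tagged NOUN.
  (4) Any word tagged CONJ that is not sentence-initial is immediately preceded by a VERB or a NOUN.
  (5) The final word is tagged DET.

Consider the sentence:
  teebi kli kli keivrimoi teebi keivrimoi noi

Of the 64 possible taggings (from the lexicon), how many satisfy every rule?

Candidates per position — 1:teebi {NOUN,ADJ}; 2:kli {DET,CONJ}; 3:kli {DET,CONJ}; 4:keivrimoi {NOUN,VERB}; 5:teebi {NOUN,ADJ}; 6:keivrimoi {NOUN,VERB}; 7:noi {DET}.
There are 64 candidate sequences in total.
The sequences that satisfy every rule: ADJ DET DET VERB ADJ VERB DET.
Count = 1.

1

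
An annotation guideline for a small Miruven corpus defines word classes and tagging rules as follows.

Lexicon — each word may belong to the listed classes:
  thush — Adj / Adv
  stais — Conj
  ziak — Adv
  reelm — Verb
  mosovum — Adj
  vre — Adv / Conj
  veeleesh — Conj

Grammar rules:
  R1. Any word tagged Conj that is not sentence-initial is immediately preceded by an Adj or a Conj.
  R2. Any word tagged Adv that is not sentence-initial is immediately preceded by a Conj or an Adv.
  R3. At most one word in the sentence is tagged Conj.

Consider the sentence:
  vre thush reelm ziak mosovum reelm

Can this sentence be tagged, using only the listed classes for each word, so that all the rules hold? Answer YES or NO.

Candidates per position — 1:vre {Adv,Conj}; 2:thush {Adj,Adv}; 3:reelm {Verb}; 4:ziak {Adv}; 5:mosovum {Adj}; 6:reelm {Verb}.
Rule 2 cannot be satisfied by any choice of tags from the lexicon.
So there is no consistent tagging.

NO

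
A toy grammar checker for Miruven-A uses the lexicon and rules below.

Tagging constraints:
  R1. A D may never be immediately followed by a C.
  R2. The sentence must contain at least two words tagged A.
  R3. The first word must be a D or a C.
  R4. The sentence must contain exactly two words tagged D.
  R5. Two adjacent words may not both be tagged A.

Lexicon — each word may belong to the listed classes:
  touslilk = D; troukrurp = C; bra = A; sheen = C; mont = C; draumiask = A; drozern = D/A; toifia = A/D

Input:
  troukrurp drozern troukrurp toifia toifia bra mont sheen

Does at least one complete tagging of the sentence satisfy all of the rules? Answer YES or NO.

YES

Candidates per position — 1:troukrurp {C}; 2:drozern {D,A}; 3:troukrurp {C}; 4:toifia {A,D}; 5:toifia {A,D}; 6:bra {A}; 7:mont {C}; 8:sheen {C}.
One satisfying assignment: C A C D D A C C.
Check: rule 1 ok; rule 2 ok; rule 3 ok; rule 4 ok; rule 5 ok.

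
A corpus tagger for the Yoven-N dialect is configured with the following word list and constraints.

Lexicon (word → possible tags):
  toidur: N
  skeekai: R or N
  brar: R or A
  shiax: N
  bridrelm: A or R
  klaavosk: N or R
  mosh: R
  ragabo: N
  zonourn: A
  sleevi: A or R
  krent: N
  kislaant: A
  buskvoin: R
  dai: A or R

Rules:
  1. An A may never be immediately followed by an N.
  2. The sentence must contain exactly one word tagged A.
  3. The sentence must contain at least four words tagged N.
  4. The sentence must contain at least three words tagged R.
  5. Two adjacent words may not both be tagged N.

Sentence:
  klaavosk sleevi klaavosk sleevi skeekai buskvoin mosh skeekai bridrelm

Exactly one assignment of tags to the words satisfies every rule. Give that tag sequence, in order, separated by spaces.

N R N R N R R N A

Candidates per position — 1:klaavosk {N,R}; 2:sleevi {A,R}; 3:klaavosk {N,R}; 4:sleevi {A,R}; 5:skeekai {R,N}; 6:buskvoin {R}; 7:mosh {R}; 8:skeekai {R,N}; 9:bridrelm {A,R}.
Position 1: R is ruled out by rule 3; that leaves N.
Position 3: R is ruled out by rule 3; that leaves N.
Position 5: R is ruled out by rule 3; that leaves N.
Position 8: R is ruled out by rule 3; that leaves N.
Position 2: A is ruled out by rule 1; that leaves R.
Position 4: A is ruled out by rule 1; that leaves R.
Position 9: R is ruled out by rule 2; that leaves A.
The only consistent sequence is: N R N R N R R N A.
Checking: rule 1 holds; rule 2 holds; rule 3 holds; rule 4 holds; rule 5 holds.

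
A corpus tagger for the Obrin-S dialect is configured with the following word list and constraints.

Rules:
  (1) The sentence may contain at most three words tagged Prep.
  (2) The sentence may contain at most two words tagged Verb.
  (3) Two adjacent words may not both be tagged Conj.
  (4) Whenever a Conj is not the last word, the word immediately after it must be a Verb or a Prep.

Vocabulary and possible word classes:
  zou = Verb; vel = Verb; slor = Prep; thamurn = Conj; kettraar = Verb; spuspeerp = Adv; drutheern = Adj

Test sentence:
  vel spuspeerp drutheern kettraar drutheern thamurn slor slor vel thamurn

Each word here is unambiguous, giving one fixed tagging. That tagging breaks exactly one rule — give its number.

Fixed tagging: Verb Adv Adj Verb Adj Conj Prep Prep Verb Conj.
Checking each rule: R1 pass, R2 fail, R3 pass, R4 pass.
Only rule 2 fails.

2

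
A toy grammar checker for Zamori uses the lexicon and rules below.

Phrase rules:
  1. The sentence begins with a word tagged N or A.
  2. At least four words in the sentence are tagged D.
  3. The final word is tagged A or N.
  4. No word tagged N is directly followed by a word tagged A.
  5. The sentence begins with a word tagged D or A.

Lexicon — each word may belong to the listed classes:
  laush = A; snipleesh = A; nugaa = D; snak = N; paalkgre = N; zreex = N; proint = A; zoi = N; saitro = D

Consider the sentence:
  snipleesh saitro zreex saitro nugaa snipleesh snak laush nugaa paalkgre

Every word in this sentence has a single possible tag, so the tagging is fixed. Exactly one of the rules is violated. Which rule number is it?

Fixed tagging: A D N D D A N A D N.
Rule check: R1 ✓, R2 ✓, R3 ✓, R4 ✗, R5 ✓.
Only rule 4 fails.

4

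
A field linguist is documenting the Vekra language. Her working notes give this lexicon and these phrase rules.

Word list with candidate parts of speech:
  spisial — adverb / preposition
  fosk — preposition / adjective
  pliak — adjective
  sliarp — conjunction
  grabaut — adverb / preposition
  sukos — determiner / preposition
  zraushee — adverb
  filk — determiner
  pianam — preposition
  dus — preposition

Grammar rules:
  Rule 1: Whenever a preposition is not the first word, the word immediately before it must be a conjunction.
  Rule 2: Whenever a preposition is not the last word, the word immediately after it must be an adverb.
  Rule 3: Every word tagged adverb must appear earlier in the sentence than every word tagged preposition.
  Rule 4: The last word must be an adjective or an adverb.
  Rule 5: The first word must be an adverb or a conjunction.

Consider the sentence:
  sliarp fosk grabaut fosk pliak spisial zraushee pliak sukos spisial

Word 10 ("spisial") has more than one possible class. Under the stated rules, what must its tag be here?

Candidates per position — 1:sliarp {conjunction}; 2:fosk {preposition,adjective}; 3:grabaut {adverb,preposition}; 4:fosk {preposition,adjective}; 5:pliak {adjective}; 6:spisial {adverb,preposition}; 7:zraushee {adverb}; 8:pliak {adjective}; 9:sukos {determiner,preposition}; 10:spisial {adverb,preposition}.
If word 2 were preposition, no tagging could satisfy rule 3; so word 2 is adjective.
If word 3 were preposition, no tagging could satisfy rule 1; so word 3 is adverb.
If word 4 were preposition, no tagging could satisfy rule 1; so word 4 is adjective.
If word 6 were preposition, no tagging could satisfy rule 1; so word 6 is adverb.
If word 9 were preposition, no tagging could satisfy rule 1; so word 9 is determiner.
If word 10 were preposition, no tagging could satisfy rule 1; so word 10 is adverb.
The only consistent sequence is: conjunction adjective adverb adjective adjective adverb adverb adjective determiner adverb.
Verifying each rule — rule 1 ✓; rule 2 ✓; rule 3 ✓; rule 4 ✓; rule 5 ✓.

adverb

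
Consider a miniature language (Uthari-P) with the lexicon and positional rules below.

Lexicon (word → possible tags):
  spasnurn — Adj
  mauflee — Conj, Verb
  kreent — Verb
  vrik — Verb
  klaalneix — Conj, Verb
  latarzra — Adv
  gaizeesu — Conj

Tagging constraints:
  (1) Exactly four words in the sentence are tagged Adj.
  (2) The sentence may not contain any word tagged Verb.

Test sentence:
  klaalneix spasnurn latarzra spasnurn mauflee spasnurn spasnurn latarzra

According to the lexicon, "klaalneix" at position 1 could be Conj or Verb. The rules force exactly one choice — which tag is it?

Candidates per position — 1:klaalneix {Conj,Verb}; 2:spasnurn {Adj}; 3:latarzra {Adv}; 4:spasnurn {Adj}; 5:mauflee {Conj,Verb}; 6:spasnurn {Adj}; 7:spasnurn {Adj}; 8:latarzra {Adv}.
If word 1 were Verb, no tagging could satisfy rule 2; so word 1 is Conj.
If word 5 were Verb, no tagging could satisfy rule 2; so word 5 is Conj.
The only consistent sequence is: Conj Adj Adv Adj Conj Adj Adj Adv.
Checking: rule 1 holds; rule 2 holds.

Conj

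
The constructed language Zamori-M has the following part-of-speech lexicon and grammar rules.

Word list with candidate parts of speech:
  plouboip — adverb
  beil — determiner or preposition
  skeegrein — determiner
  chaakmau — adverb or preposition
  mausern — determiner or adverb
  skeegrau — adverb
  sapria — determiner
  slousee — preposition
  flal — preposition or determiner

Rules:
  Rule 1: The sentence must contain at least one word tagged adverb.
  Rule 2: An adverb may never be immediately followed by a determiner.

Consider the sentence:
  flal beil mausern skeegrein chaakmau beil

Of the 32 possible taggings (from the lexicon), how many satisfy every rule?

4

Candidates per position — 1:flal {preposition,determiner}; 2:beil {determiner,preposition}; 3:mausern {determiner,adverb}; 4:skeegrein {determiner}; 5:chaakmau {adverb,preposition}; 6:beil {determiner,preposition}.
There are 32 candidate sequences in total.
The sequences that satisfy every rule: preposition determiner determiner determiner adverb preposition; preposition preposition determiner determiner adverb preposition; determiner determiner determiner determiner adverb preposition; determiner preposition determiner determiner adverb preposition.
Count = 4.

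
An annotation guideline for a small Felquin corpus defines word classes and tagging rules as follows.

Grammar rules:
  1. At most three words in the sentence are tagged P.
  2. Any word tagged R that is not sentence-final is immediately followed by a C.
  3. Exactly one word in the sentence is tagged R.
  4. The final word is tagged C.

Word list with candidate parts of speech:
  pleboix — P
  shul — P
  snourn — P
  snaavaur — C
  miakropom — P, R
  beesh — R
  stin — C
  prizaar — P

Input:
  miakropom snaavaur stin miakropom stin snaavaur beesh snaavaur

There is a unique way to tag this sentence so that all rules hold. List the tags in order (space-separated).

P C C P C C R C

Candidates per position — 1:miakropom {P,R}; 2:snaavaur {C}; 3:stin {C}; 4:miakropom {P,R}; 5:stin {C}; 6:snaavaur {C}; 7:beesh {R}; 8:snaavaur {C}.
At position 1, choosing R makes rule 3 impossible to satisfy; hence P.
At position 4, choosing R makes rule 3 impossible to satisfy; hence P.
The unique satisfying tagging is: P C C P C C R C.
Verifying each rule — rule 1 ✓; rule 2 ✓; rule 3 ✓; rule 4 ✓.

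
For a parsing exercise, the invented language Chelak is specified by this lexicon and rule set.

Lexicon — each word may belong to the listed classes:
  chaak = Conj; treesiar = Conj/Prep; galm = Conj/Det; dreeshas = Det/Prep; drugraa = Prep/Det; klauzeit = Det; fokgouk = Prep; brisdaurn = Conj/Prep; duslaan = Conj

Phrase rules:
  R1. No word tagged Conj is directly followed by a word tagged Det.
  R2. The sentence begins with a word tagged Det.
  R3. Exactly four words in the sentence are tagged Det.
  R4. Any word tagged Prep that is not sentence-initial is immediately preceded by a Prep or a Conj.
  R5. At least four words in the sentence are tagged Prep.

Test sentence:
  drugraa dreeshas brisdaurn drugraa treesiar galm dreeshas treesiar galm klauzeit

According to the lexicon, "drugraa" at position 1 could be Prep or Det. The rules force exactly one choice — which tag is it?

Det

Candidates per position — 1:drugraa {Prep,Det}; 2:dreeshas {Det,Prep}; 3:brisdaurn {Conj,Prep}; 4:drugraa {Prep,Det}; 5:treesiar {Conj,Prep}; 6:galm {Conj,Det}; 7:dreeshas {Det,Prep}; 8:treesiar {Conj,Prep}; 9:galm {Conj,Det}; 10:klauzeit {Det}.
At position 1, choosing Prep makes rule 2 impossible to satisfy; hence Det.
At position 2, choosing Prep makes rule 4 impossible to satisfy; hence Det.
At position 3, choosing Prep makes rule 4 impossible to satisfy; hence Conj.
At position 4, choosing Det makes rule 1 impossible to satisfy; hence Prep.
At position 5, choosing Conj makes rule 5 impossible to satisfy; hence Prep.
At position 7, choosing Det makes rule 5 impossible to satisfy; hence Prep.
At position 8, choosing Conj makes rule 1 impossible to satisfy; hence Prep.
At position 9, choosing Conj makes rule 1 impossible to satisfy; hence Det.
At position 6, choosing Det makes rule 3 impossible to satisfy; hence Conj.
So the tagging must be: Det Det Conj Prep Prep Conj Prep Prep Det Det.
Check: rule 1 ok; rule 2 ok; rule 3 ok; rule 4 ok; rule 5 ok.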